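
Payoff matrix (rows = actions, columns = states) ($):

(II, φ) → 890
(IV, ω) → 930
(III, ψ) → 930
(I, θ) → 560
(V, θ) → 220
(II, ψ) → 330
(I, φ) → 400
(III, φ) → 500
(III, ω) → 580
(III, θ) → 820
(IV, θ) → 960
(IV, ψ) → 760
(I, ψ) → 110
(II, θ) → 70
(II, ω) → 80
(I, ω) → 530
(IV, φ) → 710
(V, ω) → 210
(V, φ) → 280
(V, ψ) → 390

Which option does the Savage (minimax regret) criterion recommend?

Column bests: θ=960, φ=890, ψ=930, ω=930.
I regrets: 400, 490, 820, 400 → max 820
II regrets: 890, 0, 600, 850 → max 890
III regrets: 140, 390, 0, 350 → max 390
IV regrets: 0, 180, 170, 0 → max 180
V regrets: 740, 610, 540, 720 → max 740
Smallest max regret = 180 → IV.

IV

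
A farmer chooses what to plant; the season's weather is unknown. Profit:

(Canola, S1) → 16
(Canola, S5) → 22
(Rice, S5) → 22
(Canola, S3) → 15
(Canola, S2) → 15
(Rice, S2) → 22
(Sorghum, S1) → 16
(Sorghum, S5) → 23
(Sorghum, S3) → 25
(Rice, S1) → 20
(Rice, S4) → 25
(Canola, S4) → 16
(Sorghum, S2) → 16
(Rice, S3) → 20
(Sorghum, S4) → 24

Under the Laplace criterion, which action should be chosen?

Rice

Row averages: Rice=21.8, Sorghum=20.8, Canola=16.8
Highest average = 21.8 → Rice.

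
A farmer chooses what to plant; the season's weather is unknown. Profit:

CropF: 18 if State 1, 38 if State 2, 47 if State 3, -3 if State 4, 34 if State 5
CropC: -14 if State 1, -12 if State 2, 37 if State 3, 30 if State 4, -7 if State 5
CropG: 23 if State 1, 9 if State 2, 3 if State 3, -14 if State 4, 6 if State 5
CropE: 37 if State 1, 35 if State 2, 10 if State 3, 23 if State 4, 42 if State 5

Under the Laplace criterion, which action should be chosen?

Row averages: CropF=26.8, CropC=6.8, CropG=5.4, CropE=29.4
Highest average = 29.4 → CropE.

CropE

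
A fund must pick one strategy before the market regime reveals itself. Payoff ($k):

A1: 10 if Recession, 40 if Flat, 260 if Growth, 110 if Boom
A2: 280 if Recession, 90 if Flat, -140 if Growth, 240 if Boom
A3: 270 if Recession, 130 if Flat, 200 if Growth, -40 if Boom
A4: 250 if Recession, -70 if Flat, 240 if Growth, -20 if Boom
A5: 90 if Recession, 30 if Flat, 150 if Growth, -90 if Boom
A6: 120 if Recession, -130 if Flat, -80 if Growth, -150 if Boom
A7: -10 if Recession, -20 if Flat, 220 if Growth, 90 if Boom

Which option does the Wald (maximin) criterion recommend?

A1

Row minima: A1=10, A2=-140, A3=-40, A4=-70, A5=-90, A6=-150, A7=-20
Best worst-case = 10 → A1.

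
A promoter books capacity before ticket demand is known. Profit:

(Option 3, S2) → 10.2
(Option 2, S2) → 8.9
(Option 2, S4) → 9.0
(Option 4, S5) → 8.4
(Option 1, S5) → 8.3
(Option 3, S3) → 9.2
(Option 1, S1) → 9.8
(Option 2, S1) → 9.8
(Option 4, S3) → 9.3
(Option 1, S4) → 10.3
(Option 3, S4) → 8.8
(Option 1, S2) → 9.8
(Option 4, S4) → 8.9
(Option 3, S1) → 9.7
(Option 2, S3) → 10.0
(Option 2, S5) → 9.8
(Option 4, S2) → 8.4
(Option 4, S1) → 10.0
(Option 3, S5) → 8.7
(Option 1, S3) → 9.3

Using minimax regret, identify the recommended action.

Column bests: S1=10.0, S2=10.2, S3=10.0, S4=10.3, S5=9.8.
Option 1 regrets: 0.2, 0.4, 0.7, 0.0, 1.5 → max 1.5
Option 2 regrets: 0.2, 1.3, 0.0, 1.3, 0.0 → max 1.3
Option 3 regrets: 0.3, 0.0, 0.8, 1.5, 1.1 → max 1.5
Option 4 regrets: 0.0, 1.8, 0.7, 1.4, 1.4 → max 1.8
Smallest max regret = 1.3 → Option 2.

Option 2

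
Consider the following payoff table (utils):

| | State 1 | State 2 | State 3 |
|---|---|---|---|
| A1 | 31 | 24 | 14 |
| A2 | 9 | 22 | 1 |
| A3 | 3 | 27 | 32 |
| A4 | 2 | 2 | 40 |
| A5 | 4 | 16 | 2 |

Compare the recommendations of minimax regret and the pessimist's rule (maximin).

Column bests: State 1=31, State 2=27, State 3=40.
A1 regrets: 0, 3, 26 → max 26
A2 regrets: 22, 5, 39 → max 39
A3 regrets: 28, 0, 8 → max 28
A4 regrets: 29, 25, 0 → max 29
A5 regrets: 27, 11, 38 → max 38
Smallest max regret = 26 → A1.
Row minima: A1=14, A2=1, A3=3, A4=2, A5=2
Best worst-case = 14 → A1.

minimax regret → A1; maximin → A1 (agree)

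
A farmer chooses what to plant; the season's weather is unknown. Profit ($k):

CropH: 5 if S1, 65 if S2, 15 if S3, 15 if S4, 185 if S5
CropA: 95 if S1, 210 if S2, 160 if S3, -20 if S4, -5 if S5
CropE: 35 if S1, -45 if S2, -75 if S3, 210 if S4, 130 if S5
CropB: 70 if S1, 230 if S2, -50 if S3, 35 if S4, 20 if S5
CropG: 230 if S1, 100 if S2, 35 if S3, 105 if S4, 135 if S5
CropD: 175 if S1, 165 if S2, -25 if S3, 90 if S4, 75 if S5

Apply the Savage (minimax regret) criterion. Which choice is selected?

CropG

Column bests: S1=230, S2=230, S3=160, S4=210, S5=185.
CropH regrets: 225, 165, 145, 195, 0 → max 225
CropA regrets: 135, 20, 0, 230, 190 → max 230
CropE regrets: 195, 275, 235, 0, 55 → max 275
CropB regrets: 160, 0, 210, 175, 165 → max 210
CropG regrets: 0, 130, 125, 105, 50 → max 130
CropD regrets: 55, 65, 185, 120, 110 → max 185
Smallest max regret = 130 → CropG.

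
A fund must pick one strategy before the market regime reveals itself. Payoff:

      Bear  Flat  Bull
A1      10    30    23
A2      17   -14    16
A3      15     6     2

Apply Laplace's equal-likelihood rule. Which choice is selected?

Row averages: A1=21, A2=19/3, A3=23/3
Highest average = 21 → A1.

A1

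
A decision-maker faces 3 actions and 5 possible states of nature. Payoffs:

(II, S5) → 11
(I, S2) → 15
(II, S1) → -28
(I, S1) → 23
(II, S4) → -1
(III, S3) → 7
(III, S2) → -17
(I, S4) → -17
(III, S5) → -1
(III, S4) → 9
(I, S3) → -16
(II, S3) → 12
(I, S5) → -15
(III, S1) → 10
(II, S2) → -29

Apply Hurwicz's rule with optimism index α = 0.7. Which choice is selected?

I

I: 0.7·23 + 0.3·(-17) = 11
II: 0.7·12 + 0.3·(-29) = -0.3
III: 0.7·10 + 0.3·(-17) = 1.9
Highest Hurwicz score = 11 → I.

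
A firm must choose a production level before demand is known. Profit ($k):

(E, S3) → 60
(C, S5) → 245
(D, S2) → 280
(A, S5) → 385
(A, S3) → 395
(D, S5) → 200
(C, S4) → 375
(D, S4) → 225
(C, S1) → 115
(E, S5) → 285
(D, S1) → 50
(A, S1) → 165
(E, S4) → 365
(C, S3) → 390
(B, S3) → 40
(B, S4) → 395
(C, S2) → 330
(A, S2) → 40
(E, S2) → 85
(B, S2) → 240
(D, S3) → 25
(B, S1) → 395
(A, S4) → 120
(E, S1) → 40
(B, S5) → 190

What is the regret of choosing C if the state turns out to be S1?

280

Best payoff under S1 is 395.
Regret = 395 − 115 = 280.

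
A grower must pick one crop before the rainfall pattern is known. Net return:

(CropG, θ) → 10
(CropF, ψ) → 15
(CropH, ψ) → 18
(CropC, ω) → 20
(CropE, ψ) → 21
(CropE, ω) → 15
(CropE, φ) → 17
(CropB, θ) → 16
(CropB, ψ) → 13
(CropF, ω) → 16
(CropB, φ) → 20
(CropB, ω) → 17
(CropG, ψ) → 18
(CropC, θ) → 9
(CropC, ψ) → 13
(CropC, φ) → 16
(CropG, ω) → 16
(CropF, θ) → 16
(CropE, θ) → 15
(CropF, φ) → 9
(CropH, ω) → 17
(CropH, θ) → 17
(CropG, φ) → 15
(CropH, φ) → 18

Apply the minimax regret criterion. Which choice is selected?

CropH

Column bests: θ=17, φ=20, ψ=21, ω=20.
CropC regrets: 8, 4, 8, 0 → max 8
CropB regrets: 1, 0, 8, 3 → max 8
CropF regrets: 1, 11, 6, 4 → max 11
CropH regrets: 0, 2, 3, 3 → max 3
CropE regrets: 2, 3, 0, 5 → max 5
CropG regrets: 7, 5, 3, 4 → max 7
Smallest max regret = 3 → CropH.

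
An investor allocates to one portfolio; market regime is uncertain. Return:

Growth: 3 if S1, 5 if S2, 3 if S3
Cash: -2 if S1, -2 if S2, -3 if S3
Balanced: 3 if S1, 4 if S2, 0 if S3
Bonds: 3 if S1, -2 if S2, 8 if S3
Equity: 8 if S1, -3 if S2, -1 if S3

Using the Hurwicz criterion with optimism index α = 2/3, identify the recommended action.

Growth: 2/3·5 + 1/3·3 = 13/3
Cash: 2/3·(-2) + 1/3·(-3) = -7/3
Balanced: 2/3·4 + 1/3·0 = 8/3
Bonds: 2/3·8 + 1/3·(-2) = 14/3
Equity: 2/3·8 + 1/3·(-3) = 13/3
Highest Hurwicz score = 14/3 → Bonds.

Bonds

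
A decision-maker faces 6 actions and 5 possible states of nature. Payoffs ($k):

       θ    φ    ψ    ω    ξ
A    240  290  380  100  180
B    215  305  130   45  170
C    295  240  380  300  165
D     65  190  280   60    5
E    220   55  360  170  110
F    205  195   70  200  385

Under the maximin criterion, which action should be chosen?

Row minima: A=100, B=45, C=165, D=5, E=55, F=70
Best worst-case = 165 → C.

C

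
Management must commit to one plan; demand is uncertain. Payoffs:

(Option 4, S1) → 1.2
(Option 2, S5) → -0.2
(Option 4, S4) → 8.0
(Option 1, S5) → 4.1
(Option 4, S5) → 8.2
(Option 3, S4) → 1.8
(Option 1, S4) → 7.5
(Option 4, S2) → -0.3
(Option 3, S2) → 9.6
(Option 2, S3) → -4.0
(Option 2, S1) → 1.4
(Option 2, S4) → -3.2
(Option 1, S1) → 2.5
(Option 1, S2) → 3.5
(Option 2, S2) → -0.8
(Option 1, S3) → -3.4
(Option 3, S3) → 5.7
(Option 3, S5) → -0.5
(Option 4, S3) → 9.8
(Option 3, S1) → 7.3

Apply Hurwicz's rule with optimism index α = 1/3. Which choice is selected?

Option 1: 1/3·7.5 + 2/3·(-3.4) = 7/30
Option 2: 1/3·1.4 + 2/3·(-4.0) = -2.2
Option 3: 1/3·9.6 + 2/3·(-0.5) = 43/15
Option 4: 1/3·9.8 + 2/3·(-0.3) = 46/15
Highest Hurwicz score = 46/15 → Option 4.

Option 4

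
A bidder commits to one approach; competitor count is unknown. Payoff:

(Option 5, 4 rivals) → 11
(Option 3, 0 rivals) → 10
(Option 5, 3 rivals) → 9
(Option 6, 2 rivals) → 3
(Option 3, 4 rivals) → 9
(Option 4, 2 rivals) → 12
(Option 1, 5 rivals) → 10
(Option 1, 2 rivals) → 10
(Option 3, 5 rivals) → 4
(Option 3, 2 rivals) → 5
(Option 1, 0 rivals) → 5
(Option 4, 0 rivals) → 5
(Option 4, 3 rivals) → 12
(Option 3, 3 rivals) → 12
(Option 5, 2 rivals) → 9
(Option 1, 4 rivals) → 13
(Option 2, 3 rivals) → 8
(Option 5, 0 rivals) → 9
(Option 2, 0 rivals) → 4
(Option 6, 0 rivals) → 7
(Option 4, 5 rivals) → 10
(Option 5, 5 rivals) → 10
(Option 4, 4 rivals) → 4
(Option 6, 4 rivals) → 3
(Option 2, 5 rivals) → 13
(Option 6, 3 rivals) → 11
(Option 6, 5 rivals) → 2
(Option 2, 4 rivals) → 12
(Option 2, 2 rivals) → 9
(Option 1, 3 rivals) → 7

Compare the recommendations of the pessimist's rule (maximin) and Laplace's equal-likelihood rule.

maximin → Option 5; laplace → Option 5 (agree)

Row minima: Option 1=5, Option 2=4, Option 3=4, Option 4=4, Option 5=9, Option 6=2
Best worst-case = 9 → Option 5.
Row averages: Option 1=9, Option 2=9.2, Option 3=8, Option 4=8.6, Option 5=9.6, Option 6=5.2
Highest average = 9.6 → Option 5.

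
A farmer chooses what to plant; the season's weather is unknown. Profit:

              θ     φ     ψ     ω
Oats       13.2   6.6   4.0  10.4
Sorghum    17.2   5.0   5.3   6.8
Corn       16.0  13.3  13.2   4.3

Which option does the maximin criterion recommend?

Sorghum

Row minima: Oats=4.0, Sorghum=5.0, Corn=4.3
Best worst-case = 5.0 → Sorghum.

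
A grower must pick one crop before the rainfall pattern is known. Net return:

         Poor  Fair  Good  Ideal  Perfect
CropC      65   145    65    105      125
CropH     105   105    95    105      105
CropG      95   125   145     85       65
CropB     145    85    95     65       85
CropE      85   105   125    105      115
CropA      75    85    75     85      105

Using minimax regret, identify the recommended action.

Column bests: Poor=145, Fair=145, Good=145, Ideal=105, Perfect=125.
CropC regrets: 80, 0, 80, 0, 0 → max 80
CropH regrets: 40, 40, 50, 0, 20 → max 50
CropG regrets: 50, 20, 0, 20, 60 → max 60
CropB regrets: 0, 60, 50, 40, 40 → max 60
CropE regrets: 60, 40, 20, 0, 10 → max 60
CropA regrets: 70, 60, 70, 20, 20 → max 70
Smallest max regret = 50 → CropH.

CropH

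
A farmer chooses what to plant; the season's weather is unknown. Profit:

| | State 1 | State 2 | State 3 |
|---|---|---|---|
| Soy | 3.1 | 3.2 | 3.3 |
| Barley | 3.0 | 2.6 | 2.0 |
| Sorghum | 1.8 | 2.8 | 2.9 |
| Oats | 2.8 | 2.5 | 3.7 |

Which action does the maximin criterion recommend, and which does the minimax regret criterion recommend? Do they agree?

maximin → Soy; minimax regret → Soy (agree)

Row minima: Soy=3.1, Barley=2.0, Sorghum=1.8, Oats=2.5
Best worst-case = 3.1 → Soy.
Column bests: State 1=3.1, State 2=3.2, State 3=3.7.
Soy regrets: 0.0, 0.0, 0.4 → max 0.4
Barley regrets: 0.1, 0.6, 1.7 → max 1.7
Sorghum regrets: 1.3, 0.4, 0.8 → max 1.3
Oats regrets: 0.3, 0.7, 0.0 → max 0.7
Smallest max regret = 0.4 → Soy.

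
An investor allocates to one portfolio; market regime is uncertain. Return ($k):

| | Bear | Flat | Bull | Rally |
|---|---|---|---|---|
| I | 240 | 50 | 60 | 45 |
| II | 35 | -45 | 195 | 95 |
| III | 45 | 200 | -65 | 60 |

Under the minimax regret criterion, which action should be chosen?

Column bests: Bear=240, Flat=200, Bull=195, Rally=95.
I regrets: 0, 150, 135, 50 → max 150
II regrets: 205, 245, 0, 0 → max 245
III regrets: 195, 0, 260, 35 → max 260
Smallest max regret = 150 → I.

I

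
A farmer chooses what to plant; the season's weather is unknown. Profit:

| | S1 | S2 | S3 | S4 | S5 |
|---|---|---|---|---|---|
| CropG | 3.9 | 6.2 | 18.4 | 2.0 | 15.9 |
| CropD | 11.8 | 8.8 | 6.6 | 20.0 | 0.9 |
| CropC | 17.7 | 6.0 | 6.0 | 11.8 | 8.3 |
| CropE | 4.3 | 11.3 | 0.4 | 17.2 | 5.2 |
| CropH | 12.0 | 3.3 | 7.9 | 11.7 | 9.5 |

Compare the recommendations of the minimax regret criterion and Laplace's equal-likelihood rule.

minimax regret → CropH; laplace → CropC (disagree)

Column bests: S1=17.7, S2=11.3, S3=18.4, S4=20.0, S5=15.9.
CropG regrets: 13.8, 5.1, 0.0, 18.0, 0.0 → max 18.0
CropD regrets: 5.9, 2.5, 11.8, 0.0, 15.0 → max 15.0
CropC regrets: 0.0, 5.3, 12.4, 8.2, 7.6 → max 12.4
CropE regrets: 13.4, 0.0, 18.0, 2.8, 10.7 → max 18.0
CropH regrets: 5.7, 8.0, 10.5, 8.3, 6.4 → max 10.5
Smallest max regret = 10.5 → CropH.
Row averages: CropG=9.28, CropD=9.62, CropC=9.96, CropE=7.68, CropH=8.88
Highest average = 9.96 → CropC.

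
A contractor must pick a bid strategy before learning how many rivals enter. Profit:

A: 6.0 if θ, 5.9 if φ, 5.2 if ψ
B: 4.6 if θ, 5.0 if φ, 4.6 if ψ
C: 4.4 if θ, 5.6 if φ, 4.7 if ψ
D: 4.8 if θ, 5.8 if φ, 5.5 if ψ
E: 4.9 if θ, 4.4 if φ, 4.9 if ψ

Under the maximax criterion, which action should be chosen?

Row maxima: A=6.0, B=5.0, C=5.6, D=5.8, E=4.9
Best best-case = 6.0 → A.

A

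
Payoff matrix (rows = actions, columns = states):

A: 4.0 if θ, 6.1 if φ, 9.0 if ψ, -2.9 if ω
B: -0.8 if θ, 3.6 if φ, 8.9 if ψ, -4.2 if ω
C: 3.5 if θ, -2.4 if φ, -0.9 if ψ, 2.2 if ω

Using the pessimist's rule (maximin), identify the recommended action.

Row minima: A=-2.9, B=-4.2, C=-2.4
Best worst-case = -2.4 → C.

C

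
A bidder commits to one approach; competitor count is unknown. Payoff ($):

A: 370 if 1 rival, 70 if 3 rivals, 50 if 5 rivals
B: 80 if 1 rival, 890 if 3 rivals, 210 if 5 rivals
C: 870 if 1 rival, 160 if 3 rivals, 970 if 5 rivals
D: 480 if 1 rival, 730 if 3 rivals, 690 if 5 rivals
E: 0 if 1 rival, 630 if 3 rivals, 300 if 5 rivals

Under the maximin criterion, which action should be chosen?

Row minima: A=50, B=80, C=160, D=480, E=0
Best worst-case = 480 → D.

D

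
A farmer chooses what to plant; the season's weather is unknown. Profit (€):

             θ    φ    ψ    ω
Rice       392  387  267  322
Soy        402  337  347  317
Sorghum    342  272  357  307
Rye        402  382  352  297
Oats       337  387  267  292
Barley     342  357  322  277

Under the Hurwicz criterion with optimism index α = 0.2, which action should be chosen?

Rice: 0.2·392 + 0.8·267 = 292
Soy: 0.2·402 + 0.8·317 = 334
Sorghum: 0.2·357 + 0.8·272 = 289
Rye: 0.2·402 + 0.8·297 = 318
Oats: 0.2·387 + 0.8·267 = 291
Barley: 0.2·357 + 0.8·277 = 293
Highest Hurwicz score = 334 → Soy.

Soy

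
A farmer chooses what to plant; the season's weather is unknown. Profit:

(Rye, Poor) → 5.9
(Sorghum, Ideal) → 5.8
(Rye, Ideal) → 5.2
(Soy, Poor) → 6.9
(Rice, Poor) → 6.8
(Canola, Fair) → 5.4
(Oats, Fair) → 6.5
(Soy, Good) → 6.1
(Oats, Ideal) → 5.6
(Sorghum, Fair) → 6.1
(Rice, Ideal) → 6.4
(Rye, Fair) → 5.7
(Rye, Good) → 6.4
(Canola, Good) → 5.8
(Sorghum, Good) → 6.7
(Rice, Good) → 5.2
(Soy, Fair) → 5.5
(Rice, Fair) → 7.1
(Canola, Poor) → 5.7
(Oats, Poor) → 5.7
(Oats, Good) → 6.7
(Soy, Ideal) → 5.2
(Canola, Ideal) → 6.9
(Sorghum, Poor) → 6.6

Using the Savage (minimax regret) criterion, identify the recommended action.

Sorghum

Column bests: Poor=6.9, Fair=7.1, Good=6.7, Ideal=6.9.
Sorghum regrets: 0.3, 1.0, 0.0, 1.1 → max 1.1
Rye regrets: 1.0, 1.4, 0.3, 1.7 → max 1.7
Canola regrets: 1.2, 1.7, 0.9, 0.0 → max 1.7
Soy regrets: 0.0, 1.6, 0.6, 1.7 → max 1.7
Rice regrets: 0.1, 0.0, 1.5, 0.5 → max 1.5
Oats regrets: 1.2, 0.6, 0.0, 1.3 → max 1.3
Smallest max regret = 1.1 → Sorghum.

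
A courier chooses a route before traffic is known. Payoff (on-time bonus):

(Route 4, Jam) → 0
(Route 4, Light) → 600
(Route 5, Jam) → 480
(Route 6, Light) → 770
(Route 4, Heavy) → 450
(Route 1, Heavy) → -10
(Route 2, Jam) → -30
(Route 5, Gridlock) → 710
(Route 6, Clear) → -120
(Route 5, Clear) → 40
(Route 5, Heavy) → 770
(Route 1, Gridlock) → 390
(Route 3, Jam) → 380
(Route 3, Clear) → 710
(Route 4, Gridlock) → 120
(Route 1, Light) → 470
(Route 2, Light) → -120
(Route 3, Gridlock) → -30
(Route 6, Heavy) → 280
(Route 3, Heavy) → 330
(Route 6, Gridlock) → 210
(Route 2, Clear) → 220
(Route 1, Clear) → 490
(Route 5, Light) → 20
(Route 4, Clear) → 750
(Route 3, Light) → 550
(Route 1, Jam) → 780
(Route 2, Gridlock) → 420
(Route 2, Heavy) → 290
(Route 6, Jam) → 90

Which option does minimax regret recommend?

Route 3

Column bests: Clear=750, Light=770, Heavy=770, Jam=780, Gridlock=710.
Route 1 regrets: 260, 300, 780, 0, 320 → max 780
Route 2 regrets: 530, 890, 480, 810, 290 → max 890
Route 3 regrets: 40, 220, 440, 400, 740 → max 740
Route 4 regrets: 0, 170, 320, 780, 590 → max 780
Route 5 regrets: 710, 750, 0, 300, 0 → max 750
Route 6 regrets: 870, 0, 490, 690, 500 → max 870
Smallest max regret = 740 → Route 3.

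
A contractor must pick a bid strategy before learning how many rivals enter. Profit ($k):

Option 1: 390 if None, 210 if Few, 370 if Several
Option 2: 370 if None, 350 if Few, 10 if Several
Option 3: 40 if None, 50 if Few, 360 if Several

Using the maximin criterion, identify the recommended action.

Row minima: Option 1=210, Option 2=10, Option 3=40
Best worst-case = 210 → Option 1.

Option 1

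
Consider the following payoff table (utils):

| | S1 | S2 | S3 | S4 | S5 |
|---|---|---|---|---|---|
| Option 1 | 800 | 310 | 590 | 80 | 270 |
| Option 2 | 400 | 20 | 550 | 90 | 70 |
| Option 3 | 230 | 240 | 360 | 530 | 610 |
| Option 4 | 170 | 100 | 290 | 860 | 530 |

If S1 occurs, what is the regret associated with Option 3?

Best payoff under S1 is 800.
Regret = 800 − 230 = 570.

570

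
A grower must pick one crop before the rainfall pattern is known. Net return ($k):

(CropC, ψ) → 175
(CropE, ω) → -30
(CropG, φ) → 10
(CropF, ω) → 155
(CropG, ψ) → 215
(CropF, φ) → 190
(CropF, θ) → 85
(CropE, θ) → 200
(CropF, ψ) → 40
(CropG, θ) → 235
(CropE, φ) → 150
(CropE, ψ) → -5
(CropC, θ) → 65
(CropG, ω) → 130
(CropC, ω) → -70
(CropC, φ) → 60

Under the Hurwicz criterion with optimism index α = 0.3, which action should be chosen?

CropF

CropF: 0.3·190 + 0.7·40 = 85
CropC: 0.3·175 + 0.7·(-70) = 3.5
CropG: 0.3·235 + 0.7·10 = 77.5
CropE: 0.3·200 + 0.7·(-30) = 39
Highest Hurwicz score = 85 → CropF.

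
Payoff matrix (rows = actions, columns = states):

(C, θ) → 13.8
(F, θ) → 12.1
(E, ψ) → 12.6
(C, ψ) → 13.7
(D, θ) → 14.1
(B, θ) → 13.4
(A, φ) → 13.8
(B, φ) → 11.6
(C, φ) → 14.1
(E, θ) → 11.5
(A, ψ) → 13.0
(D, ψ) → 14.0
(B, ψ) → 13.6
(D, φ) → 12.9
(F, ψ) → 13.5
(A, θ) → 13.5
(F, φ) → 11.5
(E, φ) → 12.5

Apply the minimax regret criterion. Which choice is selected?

C

Column bests: θ=14.1, φ=14.1, ψ=14.0.
A regrets: 0.6, 0.3, 1.0 → max 1.0
B regrets: 0.7, 2.5, 0.4 → max 2.5
C regrets: 0.3, 0.0, 0.3 → max 0.3
D regrets: 0.0, 1.2, 0.0 → max 1.2
E regrets: 2.6, 1.6, 1.4 → max 2.6
F regrets: 2.0, 2.6, 0.5 → max 2.6
Smallest max regret = 0.3 → C.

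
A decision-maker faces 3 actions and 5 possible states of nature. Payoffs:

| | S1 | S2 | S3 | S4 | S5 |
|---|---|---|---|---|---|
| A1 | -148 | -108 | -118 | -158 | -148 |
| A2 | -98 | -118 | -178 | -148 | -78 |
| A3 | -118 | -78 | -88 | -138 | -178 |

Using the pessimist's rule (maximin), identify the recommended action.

Row minima: A1=-158, A2=-178, A3=-178
Best worst-case = -158 → A1.

A1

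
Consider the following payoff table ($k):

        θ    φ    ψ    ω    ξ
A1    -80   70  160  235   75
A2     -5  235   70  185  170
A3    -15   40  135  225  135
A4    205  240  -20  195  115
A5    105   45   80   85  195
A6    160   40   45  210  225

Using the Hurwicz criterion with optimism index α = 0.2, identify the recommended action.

A1: 0.2·235 + 0.8·(-80) = -17
A2: 0.2·235 + 0.8·(-5) = 43
A3: 0.2·225 + 0.8·(-15) = 33
A4: 0.2·240 + 0.8·(-20) = 32
A5: 0.2·195 + 0.8·45 = 75
A6: 0.2·225 + 0.8·40 = 77
Highest Hurwicz score = 77 → A6.

A6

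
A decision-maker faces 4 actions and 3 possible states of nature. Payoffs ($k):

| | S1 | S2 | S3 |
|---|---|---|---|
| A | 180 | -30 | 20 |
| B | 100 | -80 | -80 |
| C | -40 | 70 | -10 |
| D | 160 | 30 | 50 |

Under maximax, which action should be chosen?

A

Row maxima: A=180, B=100, C=70, D=160
Best best-case = 180 → A.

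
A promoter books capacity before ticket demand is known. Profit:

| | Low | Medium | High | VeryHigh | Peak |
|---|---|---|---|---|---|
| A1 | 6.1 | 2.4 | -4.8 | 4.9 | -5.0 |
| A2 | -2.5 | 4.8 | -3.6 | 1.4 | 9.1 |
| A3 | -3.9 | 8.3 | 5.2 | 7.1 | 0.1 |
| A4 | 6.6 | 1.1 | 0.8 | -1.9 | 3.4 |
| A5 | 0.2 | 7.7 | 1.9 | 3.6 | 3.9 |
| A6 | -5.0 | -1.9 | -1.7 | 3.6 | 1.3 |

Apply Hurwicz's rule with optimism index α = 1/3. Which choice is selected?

A1: 1/3·6.1 + 2/3·(-5.0) = -1.3
A2: 1/3·9.1 + 2/3·(-3.6) = 19/30
A3: 1/3·8.3 + 2/3·(-3.9) = 1/6
A4: 1/3·6.6 + 2/3·(-1.9) = 14/15
A5: 1/3·7.7 + 2/3·0.2 = 2.7
A6: 1/3·3.6 + 2/3·(-5.0) = -32/15
Highest Hurwicz score = 2.7 → A5.

A5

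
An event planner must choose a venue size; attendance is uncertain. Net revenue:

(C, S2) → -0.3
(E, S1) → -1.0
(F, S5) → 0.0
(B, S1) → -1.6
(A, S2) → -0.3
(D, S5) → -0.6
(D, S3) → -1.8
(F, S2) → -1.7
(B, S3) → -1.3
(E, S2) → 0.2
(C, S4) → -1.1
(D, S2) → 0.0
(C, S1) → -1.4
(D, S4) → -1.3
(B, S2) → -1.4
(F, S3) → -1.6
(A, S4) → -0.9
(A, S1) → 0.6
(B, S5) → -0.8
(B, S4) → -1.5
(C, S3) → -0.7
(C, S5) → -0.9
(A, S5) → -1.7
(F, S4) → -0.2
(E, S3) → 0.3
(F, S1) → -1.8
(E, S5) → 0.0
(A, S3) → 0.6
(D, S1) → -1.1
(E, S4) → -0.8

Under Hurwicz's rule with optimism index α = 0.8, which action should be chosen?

A: 0.8·0.6 + 0.2·(-1.7) = 0.14
B: 0.8·(-0.8) + 0.2·(-1.6) = -0.96
C: 0.8·(-0.3) + 0.2·(-1.4) = -0.52
D: 0.8·0.0 + 0.2·(-1.8) = -0.36
E: 0.8·0.3 + 0.2·(-1.0) = 0.04
F: 0.8·0.0 + 0.2·(-1.8) = -0.36
Highest Hurwicz score = 0.14 → A.

A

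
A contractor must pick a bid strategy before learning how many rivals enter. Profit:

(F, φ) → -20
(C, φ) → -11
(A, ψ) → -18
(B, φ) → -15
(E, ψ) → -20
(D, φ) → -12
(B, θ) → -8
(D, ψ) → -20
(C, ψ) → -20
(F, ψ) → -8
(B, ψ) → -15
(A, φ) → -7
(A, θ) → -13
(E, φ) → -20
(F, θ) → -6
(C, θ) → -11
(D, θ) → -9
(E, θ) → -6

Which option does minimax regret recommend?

B

Column bests: θ=-6, φ=-7, ψ=-8.
A regrets: 7, 0, 10 → max 10
B regrets: 2, 8, 7 → max 8
C regrets: 5, 4, 12 → max 12
D regrets: 3, 5, 12 → max 12
E regrets: 0, 13, 12 → max 13
F regrets: 0, 13, 0 → max 13
Smallest max regret = 8 → B.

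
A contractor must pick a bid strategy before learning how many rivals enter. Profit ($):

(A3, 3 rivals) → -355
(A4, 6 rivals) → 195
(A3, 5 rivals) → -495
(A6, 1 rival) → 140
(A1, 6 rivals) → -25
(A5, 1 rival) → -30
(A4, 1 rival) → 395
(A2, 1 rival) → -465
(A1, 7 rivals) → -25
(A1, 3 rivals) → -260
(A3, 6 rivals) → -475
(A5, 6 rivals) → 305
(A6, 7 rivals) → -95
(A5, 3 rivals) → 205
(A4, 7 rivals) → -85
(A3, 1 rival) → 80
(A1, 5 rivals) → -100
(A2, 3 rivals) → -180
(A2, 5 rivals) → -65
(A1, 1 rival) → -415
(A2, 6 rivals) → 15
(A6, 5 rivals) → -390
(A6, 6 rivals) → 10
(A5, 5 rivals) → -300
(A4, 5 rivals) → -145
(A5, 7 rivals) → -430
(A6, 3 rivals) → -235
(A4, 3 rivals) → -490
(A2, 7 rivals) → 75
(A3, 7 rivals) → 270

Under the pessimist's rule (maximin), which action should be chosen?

A6

Row minima: A1=-415, A2=-465, A3=-495, A4=-490, A5=-430, A6=-390
Best worst-case = -390 → A6.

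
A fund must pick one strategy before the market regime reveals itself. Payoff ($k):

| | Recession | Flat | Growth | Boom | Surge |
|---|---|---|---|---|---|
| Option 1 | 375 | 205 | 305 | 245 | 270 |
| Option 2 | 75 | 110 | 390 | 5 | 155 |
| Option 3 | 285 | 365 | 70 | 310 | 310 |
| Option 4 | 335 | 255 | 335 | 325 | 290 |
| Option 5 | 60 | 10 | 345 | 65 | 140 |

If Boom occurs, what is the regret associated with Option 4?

0

Best payoff under Boom is 325.
Regret = 325 − 325 = 0.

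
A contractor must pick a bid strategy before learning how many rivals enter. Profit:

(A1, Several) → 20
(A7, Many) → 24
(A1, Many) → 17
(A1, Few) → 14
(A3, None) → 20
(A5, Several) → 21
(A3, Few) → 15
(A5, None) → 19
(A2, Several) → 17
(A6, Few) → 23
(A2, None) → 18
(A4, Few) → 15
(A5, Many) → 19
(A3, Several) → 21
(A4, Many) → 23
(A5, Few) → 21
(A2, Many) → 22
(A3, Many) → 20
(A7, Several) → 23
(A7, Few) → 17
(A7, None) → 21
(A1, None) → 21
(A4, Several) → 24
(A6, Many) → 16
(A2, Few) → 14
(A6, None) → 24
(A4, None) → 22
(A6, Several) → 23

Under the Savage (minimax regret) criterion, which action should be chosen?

Column bests: None=24, Few=23, Several=24, Many=24.
A1 regrets: 3, 9, 4, 7 → max 9
A2 regrets: 6, 9, 7, 2 → max 9
A3 regrets: 4, 8, 3, 4 → max 8
A4 regrets: 2, 8, 0, 1 → max 8
A5 regrets: 5, 2, 3, 5 → max 5
A6 regrets: 0, 0, 1, 8 → max 8
A7 regrets: 3, 6, 1, 0 → max 6
Smallest max regret = 5 → A5.

A5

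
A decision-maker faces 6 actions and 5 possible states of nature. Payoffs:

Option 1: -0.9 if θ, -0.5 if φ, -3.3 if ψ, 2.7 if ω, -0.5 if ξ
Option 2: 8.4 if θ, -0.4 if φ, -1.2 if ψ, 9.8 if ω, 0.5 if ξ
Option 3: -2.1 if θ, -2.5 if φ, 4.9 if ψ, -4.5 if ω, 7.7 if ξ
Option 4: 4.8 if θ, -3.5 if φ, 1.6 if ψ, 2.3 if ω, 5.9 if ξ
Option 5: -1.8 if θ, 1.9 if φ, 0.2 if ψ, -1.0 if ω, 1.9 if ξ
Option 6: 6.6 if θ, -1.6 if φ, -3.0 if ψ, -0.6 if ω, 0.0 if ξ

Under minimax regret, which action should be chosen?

Column bests: θ=8.4, φ=1.9, ψ=4.9, ω=9.8, ξ=7.7.
Option 1 regrets: 9.3, 2.4, 8.2, 7.1, 8.2 → max 9.3
Option 2 regrets: 0.0, 2.3, 6.1, 0.0, 7.2 → max 7.2
Option 3 regrets: 10.5, 4.4, 0.0, 14.3, 0.0 → max 14.3
Option 4 regrets: 3.6, 5.4, 3.3, 7.5, 1.8 → max 7.5
Option 5 regrets: 10.2, 0.0, 4.7, 10.8, 5.8 → max 10.8
Option 6 regrets: 1.8, 3.5, 7.9, 10.4, 7.7 → max 10.4
Smallest max regret = 7.2 → Option 2.

Option 2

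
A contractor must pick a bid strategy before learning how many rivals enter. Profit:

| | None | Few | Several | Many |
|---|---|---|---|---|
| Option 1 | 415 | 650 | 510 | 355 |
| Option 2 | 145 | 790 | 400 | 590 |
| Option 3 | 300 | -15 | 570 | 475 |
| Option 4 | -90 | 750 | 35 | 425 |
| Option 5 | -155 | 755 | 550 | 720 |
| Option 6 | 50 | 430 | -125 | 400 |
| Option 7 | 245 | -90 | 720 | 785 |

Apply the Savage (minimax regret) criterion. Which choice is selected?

Option 2

Column bests: None=415, Few=790, Several=720, Many=785.
Option 1 regrets: 0, 140, 210, 430 → max 430
Option 2 regrets: 270, 0, 320, 195 → max 320
Option 3 regrets: 115, 805, 150, 310 → max 805
Option 4 regrets: 505, 40, 685, 360 → max 685
Option 5 regrets: 570, 35, 170, 65 → max 570
Option 6 regrets: 365, 360, 845, 385 → max 845
Option 7 regrets: 170, 880, 0, 0 → max 880
Smallest max regret = 320 → Option 2.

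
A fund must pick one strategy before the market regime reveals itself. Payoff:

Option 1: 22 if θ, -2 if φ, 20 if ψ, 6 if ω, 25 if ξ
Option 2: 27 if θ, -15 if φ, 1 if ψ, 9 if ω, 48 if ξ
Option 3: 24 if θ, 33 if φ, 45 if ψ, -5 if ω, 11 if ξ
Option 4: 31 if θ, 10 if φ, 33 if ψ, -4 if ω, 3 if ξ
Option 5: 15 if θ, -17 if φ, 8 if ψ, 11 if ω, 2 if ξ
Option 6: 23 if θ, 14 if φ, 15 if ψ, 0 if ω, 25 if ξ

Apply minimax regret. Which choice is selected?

Column bests: θ=31, φ=33, ψ=45, ω=11, ξ=48.
Option 1 regrets: 9, 35, 25, 5, 23 → max 35
Option 2 regrets: 4, 48, 44, 2, 0 → max 48
Option 3 regrets: 7, 0, 0, 16, 37 → max 37
Option 4 regrets: 0, 23, 12, 15, 45 → max 45
Option 5 regrets: 16, 50, 37, 0, 46 → max 50
Option 6 regrets: 8, 19, 30, 11, 23 → max 30
Smallest max regret = 30 → Option 6.

Option 6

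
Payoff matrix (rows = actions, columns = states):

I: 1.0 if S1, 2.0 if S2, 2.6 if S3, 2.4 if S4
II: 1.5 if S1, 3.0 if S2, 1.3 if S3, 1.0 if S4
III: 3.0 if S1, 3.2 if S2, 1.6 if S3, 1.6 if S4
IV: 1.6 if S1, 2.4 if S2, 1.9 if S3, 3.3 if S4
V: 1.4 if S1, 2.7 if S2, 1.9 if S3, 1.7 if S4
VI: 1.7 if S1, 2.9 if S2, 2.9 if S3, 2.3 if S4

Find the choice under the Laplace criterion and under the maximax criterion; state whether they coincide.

laplace → VI; maximax → IV (disagree)

Row averages: I=2, II=1.7, III=2.35, IV=2.3, V=1.925, VI=2.45
Highest average = 2.45 → VI.
Row maxima: I=2.6, II=3.0, III=3.2, IV=3.3, V=2.7, VI=2.9
Best best-case = 3.3 → IV.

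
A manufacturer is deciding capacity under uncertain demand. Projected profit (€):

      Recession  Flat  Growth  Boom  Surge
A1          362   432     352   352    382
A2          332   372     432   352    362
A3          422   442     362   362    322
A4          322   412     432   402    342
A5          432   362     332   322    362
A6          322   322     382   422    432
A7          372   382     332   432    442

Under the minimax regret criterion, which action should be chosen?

Column bests: Recession=432, Flat=442, Growth=432, Boom=432, Surge=442.
A1 regrets: 70, 10, 80, 80, 60 → max 80
A2 regrets: 100, 70, 0, 80, 80 → max 100
A3 regrets: 10, 0, 70, 70, 120 → max 120
A4 regrets: 110, 30, 0, 30, 100 → max 110
A5 regrets: 0, 80, 100, 110, 80 → max 110
A6 regrets: 110, 120, 50, 10, 10 → max 120
A7 regrets: 60, 60, 100, 0, 0 → max 100
Smallest max regret = 80 → A1.

A1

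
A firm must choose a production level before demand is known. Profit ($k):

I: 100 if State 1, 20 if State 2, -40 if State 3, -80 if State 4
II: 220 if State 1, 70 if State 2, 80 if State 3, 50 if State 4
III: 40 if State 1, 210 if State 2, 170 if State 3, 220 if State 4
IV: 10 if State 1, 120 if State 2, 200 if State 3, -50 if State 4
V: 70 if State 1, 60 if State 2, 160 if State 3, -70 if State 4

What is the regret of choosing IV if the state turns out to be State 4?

270

Best payoff under State 4 is 220.
Regret = 220 − (-50) = 270.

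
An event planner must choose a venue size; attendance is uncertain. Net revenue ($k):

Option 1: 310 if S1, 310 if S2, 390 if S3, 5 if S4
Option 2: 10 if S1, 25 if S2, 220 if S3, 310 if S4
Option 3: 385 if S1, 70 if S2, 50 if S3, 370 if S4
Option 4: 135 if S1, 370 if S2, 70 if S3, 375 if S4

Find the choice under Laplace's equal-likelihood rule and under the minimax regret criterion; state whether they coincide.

laplace → Option 1; minimax regret → Option 4 (disagree)

Row averages: Option 1=253.75, Option 2=141.25, Option 3=218.75, Option 4=237.5
Highest average = 253.75 → Option 1.
Column bests: S1=385, S2=370, S3=390, S4=375.
Option 1 regrets: 75, 60, 0, 370 → max 370
Option 2 regrets: 375, 345, 170, 65 → max 375
Option 3 regrets: 0, 300, 340, 5 → max 340
Option 4 regrets: 250, 0, 320, 0 → max 320
Smallest max regret = 320 → Option 4.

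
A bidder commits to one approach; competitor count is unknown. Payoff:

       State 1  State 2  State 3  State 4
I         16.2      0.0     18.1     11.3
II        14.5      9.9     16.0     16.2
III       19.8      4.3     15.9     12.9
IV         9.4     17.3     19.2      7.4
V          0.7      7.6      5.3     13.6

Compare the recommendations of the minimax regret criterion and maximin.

minimax regret → II; maximin → II (agree)

Column bests: State 1=19.8, State 2=17.3, State 3=19.2, State 4=16.2.
I regrets: 3.6, 17.3, 1.1, 4.9 → max 17.3
II regrets: 5.3, 7.4, 3.2, 0.0 → max 7.4
III regrets: 0.0, 13.0, 3.3, 3.3 → max 13.0
IV regrets: 10.4, 0.0, 0.0, 8.8 → max 10.4
V regrets: 19.1, 9.7, 13.9, 2.6 → max 19.1
Smallest max regret = 7.4 → II.
Row minima: I=0.0, II=9.9, III=4.3, IV=7.4, V=0.7
Best worst-case = 9.9 → II.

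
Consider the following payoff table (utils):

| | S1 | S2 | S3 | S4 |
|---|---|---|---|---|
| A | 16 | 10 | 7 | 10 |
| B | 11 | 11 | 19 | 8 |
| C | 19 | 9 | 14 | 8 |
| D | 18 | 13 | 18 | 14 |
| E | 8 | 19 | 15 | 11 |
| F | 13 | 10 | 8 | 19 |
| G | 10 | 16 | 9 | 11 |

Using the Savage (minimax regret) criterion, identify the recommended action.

Column bests: S1=19, S2=19, S3=19, S4=19.
A regrets: 3, 9, 12, 9 → max 12
B regrets: 8, 8, 0, 11 → max 11
C regrets: 0, 10, 5, 11 → max 11
D regrets: 1, 6, 1, 5 → max 6
E regrets: 11, 0, 4, 8 → max 11
F regrets: 6, 9, 11, 0 → max 11
G regrets: 9, 3, 10, 8 → max 10
Smallest max regret = 6 → D.

D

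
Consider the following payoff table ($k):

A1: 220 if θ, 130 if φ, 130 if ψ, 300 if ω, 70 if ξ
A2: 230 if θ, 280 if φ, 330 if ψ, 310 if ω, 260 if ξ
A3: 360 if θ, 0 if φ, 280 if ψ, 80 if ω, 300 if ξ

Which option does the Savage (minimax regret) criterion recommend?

Column bests: θ=360, φ=280, ψ=330, ω=310, ξ=300.
A1 regrets: 140, 150, 200, 10, 230 → max 230
A2 regrets: 130, 0, 0, 0, 40 → max 130
A3 regrets: 0, 280, 50, 230, 0 → max 280
Smallest max regret = 130 → A2.

A2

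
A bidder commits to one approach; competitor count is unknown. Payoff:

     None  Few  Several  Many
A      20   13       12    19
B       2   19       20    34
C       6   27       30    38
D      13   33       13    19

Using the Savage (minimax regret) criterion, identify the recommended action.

Column bests: None=20, Few=33, Several=30, Many=38.
A regrets: 0, 20, 18, 19 → max 20
B regrets: 18, 14, 10, 4 → max 18
C regrets: 14, 6, 0, 0 → max 14
D regrets: 7, 0, 17, 19 → max 19
Smallest max regret = 14 → C.

C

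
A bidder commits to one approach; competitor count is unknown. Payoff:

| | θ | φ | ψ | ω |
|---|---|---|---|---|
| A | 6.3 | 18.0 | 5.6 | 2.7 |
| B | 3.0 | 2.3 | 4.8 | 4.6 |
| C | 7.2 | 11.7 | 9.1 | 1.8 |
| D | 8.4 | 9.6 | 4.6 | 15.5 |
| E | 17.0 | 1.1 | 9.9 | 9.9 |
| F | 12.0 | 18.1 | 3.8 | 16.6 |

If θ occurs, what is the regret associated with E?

Best payoff under θ is 17.0.
Regret = 17.0 − 17.0 = 0.0.

0.0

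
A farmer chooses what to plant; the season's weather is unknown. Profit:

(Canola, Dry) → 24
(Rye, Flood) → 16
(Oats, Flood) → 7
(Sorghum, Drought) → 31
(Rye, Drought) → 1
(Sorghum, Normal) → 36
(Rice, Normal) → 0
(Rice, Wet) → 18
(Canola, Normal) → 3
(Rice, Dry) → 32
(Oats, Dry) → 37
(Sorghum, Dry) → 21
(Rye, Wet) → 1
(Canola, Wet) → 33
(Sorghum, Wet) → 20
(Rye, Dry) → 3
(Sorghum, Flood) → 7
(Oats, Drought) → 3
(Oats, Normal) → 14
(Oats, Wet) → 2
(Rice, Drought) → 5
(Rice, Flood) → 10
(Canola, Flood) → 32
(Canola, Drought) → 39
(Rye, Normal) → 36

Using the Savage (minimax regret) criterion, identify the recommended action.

Sorghum

Column bests: Drought=39, Dry=37, Normal=36, Wet=33, Flood=32.
Rice regrets: 34, 5, 36, 15, 22 → max 36
Sorghum regrets: 8, 16, 0, 13, 25 → max 25
Rye regrets: 38, 34, 0, 32, 16 → max 38
Canola regrets: 0, 13, 33, 0, 0 → max 33
Oats regrets: 36, 0, 22, 31, 25 → max 36
Smallest max regret = 25 → Sorghum.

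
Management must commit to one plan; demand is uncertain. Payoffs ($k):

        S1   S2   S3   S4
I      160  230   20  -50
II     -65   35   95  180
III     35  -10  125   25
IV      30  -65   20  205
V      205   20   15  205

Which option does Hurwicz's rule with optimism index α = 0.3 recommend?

I: 0.3·230 + 0.7·(-50) = 34
II: 0.3·180 + 0.7·(-65) = 8.5
III: 0.3·125 + 0.7·(-10) = 30.5
IV: 0.3·205 + 0.7·(-65) = 16
V: 0.3·205 + 0.7·15 = 72
Highest Hurwicz score = 72 → V.

V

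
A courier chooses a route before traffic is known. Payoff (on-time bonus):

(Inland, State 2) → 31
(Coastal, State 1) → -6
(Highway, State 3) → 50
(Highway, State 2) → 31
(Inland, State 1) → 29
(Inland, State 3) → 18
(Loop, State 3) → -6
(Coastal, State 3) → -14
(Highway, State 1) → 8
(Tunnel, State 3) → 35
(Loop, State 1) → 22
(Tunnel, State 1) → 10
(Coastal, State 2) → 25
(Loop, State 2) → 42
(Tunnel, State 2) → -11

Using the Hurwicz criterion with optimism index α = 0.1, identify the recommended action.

Inland: 0.1·31 + 0.9·18 = 19.3
Tunnel: 0.1·35 + 0.9·(-11) = -6.4
Loop: 0.1·42 + 0.9·(-6) = -1.2
Coastal: 0.1·25 + 0.9·(-14) = -10.1
Highway: 0.1·50 + 0.9·8 = 12.2
Highest Hurwicz score = 19.3 → Inland.

Inland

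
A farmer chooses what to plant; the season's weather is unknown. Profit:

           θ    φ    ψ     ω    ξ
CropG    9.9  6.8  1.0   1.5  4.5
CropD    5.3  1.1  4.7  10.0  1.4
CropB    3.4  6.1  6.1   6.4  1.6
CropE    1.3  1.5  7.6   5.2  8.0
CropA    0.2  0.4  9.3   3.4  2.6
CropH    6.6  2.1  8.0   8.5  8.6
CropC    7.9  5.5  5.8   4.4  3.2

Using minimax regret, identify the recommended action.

CropH

Column bests: θ=9.9, φ=6.8, ψ=9.3, ω=10.0, ξ=8.6.
CropG regrets: 0.0, 0.0, 8.3, 8.5, 4.1 → max 8.5
CropD regrets: 4.6, 5.7, 4.6, 0.0, 7.2 → max 7.2
CropB regrets: 6.5, 0.7, 3.2, 3.6, 7.0 → max 7.0
CropE regrets: 8.6, 5.3, 1.7, 4.8, 0.6 → max 8.6
CropA regrets: 9.7, 6.4, 0.0, 6.6, 6.0 → max 9.7
CropH regrets: 3.3, 4.7, 1.3, 1.5, 0.0 → max 4.7
CropC regrets: 2.0, 1.3, 3.5, 5.6, 5.4 → max 5.6
Smallest max regret = 4.7 → CropH.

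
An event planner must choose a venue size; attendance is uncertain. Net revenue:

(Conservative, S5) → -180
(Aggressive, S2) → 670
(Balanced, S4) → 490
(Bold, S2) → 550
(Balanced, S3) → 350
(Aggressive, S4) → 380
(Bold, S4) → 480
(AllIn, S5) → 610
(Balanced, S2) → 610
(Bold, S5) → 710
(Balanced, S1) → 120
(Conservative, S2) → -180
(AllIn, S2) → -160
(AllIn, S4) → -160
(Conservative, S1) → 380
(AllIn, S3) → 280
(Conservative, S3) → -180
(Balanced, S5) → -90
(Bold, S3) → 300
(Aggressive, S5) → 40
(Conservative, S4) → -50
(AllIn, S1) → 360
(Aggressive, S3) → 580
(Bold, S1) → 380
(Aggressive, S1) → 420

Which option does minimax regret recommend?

Column bests: S1=420, S2=670, S3=580, S4=490, S5=710.
Conservative regrets: 40, 850, 760, 540, 890 → max 890
Balanced regrets: 300, 60, 230, 0, 800 → max 800
Aggressive regrets: 0, 0, 0, 110, 670 → max 670
Bold regrets: 40, 120, 280, 10, 0 → max 280
AllIn regrets: 60, 830, 300, 650, 100 → max 830
Smallest max regret = 280 → Bold.

Bold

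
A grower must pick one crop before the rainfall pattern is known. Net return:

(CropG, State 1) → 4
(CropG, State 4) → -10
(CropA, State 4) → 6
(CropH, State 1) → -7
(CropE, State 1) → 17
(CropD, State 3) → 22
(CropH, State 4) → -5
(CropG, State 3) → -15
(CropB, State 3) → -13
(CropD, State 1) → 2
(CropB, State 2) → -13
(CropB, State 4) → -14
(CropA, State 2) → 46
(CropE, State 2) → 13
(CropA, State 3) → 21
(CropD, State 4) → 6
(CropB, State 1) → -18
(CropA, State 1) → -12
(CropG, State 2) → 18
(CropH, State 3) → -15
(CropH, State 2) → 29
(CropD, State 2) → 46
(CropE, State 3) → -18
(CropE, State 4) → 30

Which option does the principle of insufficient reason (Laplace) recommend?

CropD

Row averages: CropH=0.5, CropE=10.5, CropG=-0.75, CropB=-14.5, CropA=15.25, CropD=19
Highest average = 19 → CropD.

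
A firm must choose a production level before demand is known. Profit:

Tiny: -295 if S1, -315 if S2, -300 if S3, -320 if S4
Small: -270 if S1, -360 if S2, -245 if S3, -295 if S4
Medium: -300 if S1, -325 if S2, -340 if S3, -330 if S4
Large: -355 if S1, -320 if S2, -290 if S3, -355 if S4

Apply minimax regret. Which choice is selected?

Column bests: S1=-270, S2=-315, S3=-245, S4=-295.
Tiny regrets: 25, 0, 55, 25 → max 55
Small regrets: 0, 45, 0, 0 → max 45
Medium regrets: 30, 10, 95, 35 → max 95
Large regrets: 85, 5, 45, 60 → max 85
Smallest max regret = 45 → Small.

Small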